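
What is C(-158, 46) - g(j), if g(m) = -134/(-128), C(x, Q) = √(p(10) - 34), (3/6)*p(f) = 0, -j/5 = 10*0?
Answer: -67/64 + I*√34 ≈ -1.0469 + 5.831*I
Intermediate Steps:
j = 0 (j = -50*0 = -5*0 = 0)
p(f) = 0 (p(f) = 2*0 = 0)
C(x, Q) = I*√34 (C(x, Q) = √(0 - 34) = √(-34) = I*√34)
g(m) = 67/64 (g(m) = -134*(-1/128) = 67/64)
C(-158, 46) - g(j) = I*√34 - 1*67/64 = I*√34 - 67/64 = -67/64 + I*√34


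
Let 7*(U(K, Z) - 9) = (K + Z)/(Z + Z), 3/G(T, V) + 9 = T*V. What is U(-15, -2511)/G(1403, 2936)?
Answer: 31277666464/2511 ≈ 1.2456e+7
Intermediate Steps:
G(T, V) = 3/(-9 + T*V)
U(K, Z) = 9 + (K + Z)/(14*Z) (U(K, Z) = 9 + ((K + Z)/(Z + Z))/7 = 9 + ((K + Z)/((2*Z)))/7 = 9 + ((K + Z)*(1/(2*Z)))/7 = 9 + ((K + Z)/(2*Z))/7 = 9 + (K + Z)/(14*Z))
U(-15, -2511)/G(1403, 2936) = ((1/14)*(-15 + 127*(-2511))/(-2511))/((3/(-9 + 1403*2936))) = ((1/14)*(-1/2511)*(-15 - 318897))/((3/(-9 + 4119208))) = ((1/14)*(-1/2511)*(-318912))/((3/4119199)) = 53152/(5859*((3*(1/4119199)))) = 53152/(5859*(3/4119199)) = (53152/5859)*(4119199/3) = 31277666464/2511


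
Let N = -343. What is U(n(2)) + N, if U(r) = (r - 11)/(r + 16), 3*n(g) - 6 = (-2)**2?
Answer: -19917/58 ≈ -343.40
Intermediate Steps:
n(g) = 10/3 (n(g) = 2 + (1/3)*(-2)**2 = 2 + (1/3)*4 = 2 + 4/3 = 10/3)
U(r) = (-11 + r)/(16 + r)
U(n(2)) + N = (-11 + 10/3)/(16 + 10/3) - 343 = -23/3/(58/3) - 343 = (3/58)*(-23/3) - 343 = -23/58 - 343 = -19917/58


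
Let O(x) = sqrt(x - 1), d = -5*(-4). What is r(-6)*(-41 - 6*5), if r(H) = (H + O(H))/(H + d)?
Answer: 213/7 - 71*I*sqrt(7)/14 ≈ 30.429 - 13.418*I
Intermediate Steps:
d = 20
O(x) = sqrt(-1 + x)
r(H) = (H + sqrt(-1 + H))/(20 + H) (r(H) = (H + sqrt(-1 + H))/(H + 20) = (H + sqrt(-1 + H))/(20 + H))
r(-6)*(-41 - 6*5) = ((-6 + sqrt(-1 - 6))/(20 - 6))*(-41 - 6*5) = ((-6 + sqrt(-7))/14)*(-41 - 30) = ((-6 + I*sqrt(7))/14)*(-71) = (-3/7 + I*sqrt(7)/14)*(-71) = 213/7 - 71*I*sqrt(7)/14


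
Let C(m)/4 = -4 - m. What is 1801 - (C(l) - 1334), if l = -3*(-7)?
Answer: 3235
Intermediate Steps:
l = 21
C(m) = -16 - 4*m (C(m) = 4*(-4 - m) = -16 - 4*m)
1801 - (C(l) - 1334) = 1801 - ((-16 - 4*21) - 1334) = 1801 - ((-16 - 84) - 1334) = 1801 - (-100 - 1334) = 1801 - 1*(-1434) = 1801 + 1434 = 3235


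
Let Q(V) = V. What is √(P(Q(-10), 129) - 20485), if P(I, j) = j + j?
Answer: I*√20227 ≈ 142.22*I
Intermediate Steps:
P(I, j) = 2*j
√(P(Q(-10), 129) - 20485) = √(2*129 - 20485) = √(258 - 20485) = √(-20227) = I*√20227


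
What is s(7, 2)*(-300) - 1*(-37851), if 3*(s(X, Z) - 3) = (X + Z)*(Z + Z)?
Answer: 33351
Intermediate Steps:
s(X, Z) = 3 + 2*Z*(X + Z)/3 (s(X, Z) = 3 + ((X + Z)*(Z + Z))/3 = 3 + ((X + Z)*(2*Z))/3 = 3 + (2*Z*(X + Z))/3 = 3 + 2*Z*(X + Z)/3)
s(7, 2)*(-300) - 1*(-37851) = (3 + (⅔)*2² + (⅔)*7*2)*(-300) - 1*(-37851) = (3 + (⅔)*4 + 28/3)*(-300) + 37851 = (3 + 8/3 + 28/3)*(-300) + 37851 = 15*(-300) + 37851 = -4500 + 37851 = 33351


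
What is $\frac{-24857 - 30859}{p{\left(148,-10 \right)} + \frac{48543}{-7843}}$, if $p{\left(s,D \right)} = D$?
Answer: $\frac{39725508}{11543} \approx 3441.5$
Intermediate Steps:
$\frac{-24857 - 30859}{p{\left(148,-10 \right)} + \frac{48543}{-7843}} = \frac{-24857 - 30859}{-10 + \frac{48543}{-7843}} = - \frac{55716}{-10 + 48543 \left(- \frac{1}{7843}\right)} = - \frac{55716}{-10 - \frac{4413}{713}} = - \frac{55716}{- \frac{11543}{713}} = \left(-55716\right) \left(- \frac{713}{11543}\right) = \frac{39725508}{11543}$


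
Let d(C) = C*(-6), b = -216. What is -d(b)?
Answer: -1296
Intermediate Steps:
d(C) = -6*C
-d(b) = -(-6)*(-216) = -1*1296 = -1296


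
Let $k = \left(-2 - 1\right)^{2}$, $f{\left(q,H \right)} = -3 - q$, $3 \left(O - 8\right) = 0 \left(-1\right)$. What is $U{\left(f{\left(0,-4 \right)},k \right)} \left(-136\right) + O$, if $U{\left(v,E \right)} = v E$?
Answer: $3680$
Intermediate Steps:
$O = 8$ ($O = 8 + \frac{0 \left(-1\right)}{3} = 8 + \frac{1}{3} \cdot 0 = 8 + 0 = 8$)
$k = 9$ ($k = \left(-3\right)^{2} = 9$)
$U{\left(v,E \right)} = E v$
$U{\left(f{\left(0,-4 \right)},k \right)} \left(-136\right) + O = 9 \left(-3 - 0\right) \left(-136\right) + 8 = 9 \left(-3 + 0\right) \left(-136\right) + 8 = 9 \left(-3\right) \left(-136\right) + 8 = \left(-27\right) \left(-136\right) + 8 = 3672 + 8 = 3680$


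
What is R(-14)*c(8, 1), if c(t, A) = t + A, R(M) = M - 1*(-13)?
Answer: -9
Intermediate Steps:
R(M) = 13 + M (R(M) = M + 13 = 13 + M)
c(t, A) = A + t
R(-14)*c(8, 1) = (13 - 14)*(1 + 8) = -1*9 = -9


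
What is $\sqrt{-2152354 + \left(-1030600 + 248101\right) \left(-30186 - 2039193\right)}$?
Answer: $\sqrt{1619284845767} \approx 1.2725 \cdot 10^{6}$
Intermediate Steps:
$\sqrt{-2152354 + \left(-1030600 + 248101\right) \left(-30186 - 2039193\right)} = \sqrt{-2152354 - -1619286998121} = \sqrt{-2152354 + 1619286998121} = \sqrt{1619284845767}$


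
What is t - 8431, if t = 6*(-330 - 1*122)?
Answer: -11143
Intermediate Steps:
t = -2712 (t = 6*(-330 - 122) = 6*(-452) = -2712)
t - 8431 = -2712 - 8431 = -11143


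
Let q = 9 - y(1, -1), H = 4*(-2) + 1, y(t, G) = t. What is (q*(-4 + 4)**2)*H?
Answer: 0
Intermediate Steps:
H = -7 (H = -8 + 1 = -7)
q = 8 (q = 9 - 1*1 = 9 - 1 = 8)
(q*(-4 + 4)**2)*H = (8*(-4 + 4)**2)*(-7) = (8*0**2)*(-7) = (8*0)*(-7) = 0*(-7) = 0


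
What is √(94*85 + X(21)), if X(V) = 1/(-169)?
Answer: √1350309/13 ≈ 89.387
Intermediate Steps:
X(V) = -1/169
√(94*85 + X(21)) = √(94*85 - 1/169) = √(7990 - 1/169) = √(1350309/169) = √1350309/13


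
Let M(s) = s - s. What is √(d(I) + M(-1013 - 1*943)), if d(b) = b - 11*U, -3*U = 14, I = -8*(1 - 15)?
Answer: 7*√30/3 ≈ 12.780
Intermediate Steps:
I = 112 (I = -8*(-14) = 112)
U = -14/3 (U = -⅓*14 = -14/3 ≈ -4.6667)
M(s) = 0
d(b) = 154/3 + b (d(b) = b - 11*(-14/3) = b + 154/3 = 154/3 + b)
√(d(I) + M(-1013 - 1*943)) = √((154/3 + 112) + 0) = √(490/3 + 0) = √(490/3) = 7*√30/3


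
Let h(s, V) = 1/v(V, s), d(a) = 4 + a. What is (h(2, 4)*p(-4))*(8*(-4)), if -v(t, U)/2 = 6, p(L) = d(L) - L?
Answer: 32/3 ≈ 10.667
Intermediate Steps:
p(L) = 4 (p(L) = (4 + L) - L = 4)
v(t, U) = -12 (v(t, U) = -2*6 = -12)
h(s, V) = -1/12 (h(s, V) = 1/(-12) = -1/12)
(h(2, 4)*p(-4))*(8*(-4)) = (-1/12*4)*(8*(-4)) = -1/3*(-32) = 32/3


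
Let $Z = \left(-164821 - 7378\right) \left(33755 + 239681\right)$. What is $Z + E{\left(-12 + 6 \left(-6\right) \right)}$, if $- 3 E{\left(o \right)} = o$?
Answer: $-47085405748$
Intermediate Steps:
$E{\left(o \right)} = - \frac{o}{3}$
$Z = -47085405764$ ($Z = \left(-172199\right) 273436 = -47085405764$)
$Z + E{\left(-12 + 6 \left(-6\right) \right)} = -47085405764 - \frac{-12 + 6 \left(-6\right)}{3} = -47085405764 - \frac{-12 - 36}{3} = -47085405764 - -16 = -47085405764 + 16 = -47085405748$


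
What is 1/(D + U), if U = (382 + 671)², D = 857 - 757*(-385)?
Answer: 1/1401111 ≈ 7.1372e-7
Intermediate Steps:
D = 292302 (D = 857 + 291445 = 292302)
U = 1108809 (U = 1053² = 1108809)
1/(D + U) = 1/(292302 + 1108809) = 1/1401111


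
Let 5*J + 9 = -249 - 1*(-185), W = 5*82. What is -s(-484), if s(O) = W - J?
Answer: -2123/5 ≈ -424.60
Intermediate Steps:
W = 410
J = -73/5 (J = -9/5 + (-249 - 1*(-185))/5 = -9/5 + (-249 + 185)/5 = -9/5 + (1/5)*(-64) = -9/5 - 64/5 = -73/5 ≈ -14.600)
s(O) = 2123/5 (s(O) = 410 - 1*(-73/5) = 410 + 73/5 = 2123/5)
-s(-484) = -1*2123/5 = -2123/5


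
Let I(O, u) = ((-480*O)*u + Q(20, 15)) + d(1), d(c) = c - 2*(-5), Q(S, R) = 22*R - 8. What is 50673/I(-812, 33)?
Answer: 16891/4287471 ≈ 0.0039396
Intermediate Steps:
Q(S, R) = -8 + 22*R
d(c) = 10 + c (d(c) = c + 10 = 10 + c)
I(O, u) = 333 - 480*O*u (I(O, u) = ((-480*O)*u + (-8 + 22*15)) + (10 + 1) = (-480*O*u + (-8 + 330)) + 11 = (-480*O*u + 322) + 11 = (322 - 480*O*u) + 11 = 333 - 480*O*u)
50673/I(-812, 33) = 50673/(333 - 480*(-812)*33) = 50673/(333 + 12862080) = 50673/12862413 = 50673*(1/12862413) = 16891/4287471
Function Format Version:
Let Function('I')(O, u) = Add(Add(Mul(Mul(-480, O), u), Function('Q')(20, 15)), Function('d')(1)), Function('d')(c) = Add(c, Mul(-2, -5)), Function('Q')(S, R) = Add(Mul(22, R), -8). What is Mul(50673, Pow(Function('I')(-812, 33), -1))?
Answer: Rational(16891, 4287471) ≈ 0.0039396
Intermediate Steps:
Function('Q')(S, R) = Add(-8, Mul(22, R))
Function('d')(c) = Add(10, c) (Function('d')(c) = Add(c, 10) = Add(10, c))
Function('I')(O, u) = Add(333, Mul(-480, O, u)) (Function('I')(O, u) = Add(Add(Mul(Mul(-480, O), u), Add(-8, Mul(22, 15))), Add(10, 1)) = Add(Add(Mul(-480, O, u), Add(-8, 330)), 11) = Add(Add(Mul(-480, O, u), 322), 11) = Add(Add(322, Mul(-480, O, u)), 11) = Add(333, Mul(-480, O, u)))
Mul(50673, Pow(Function('I')(-812, 33), -1)) = Mul(50673, Pow(Add(333, Mul(-480, -812, 33)), -1)) = Mul(50673, Pow(Add(333, 12862080), -1)) = Mul(50673, Pow(12862413, -1)) = Mul(50673, Rational(1, 12862413)) = Rational(16891, 4287471)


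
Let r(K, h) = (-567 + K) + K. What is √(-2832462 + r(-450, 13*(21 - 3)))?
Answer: 3*I*√314881 ≈ 1683.4*I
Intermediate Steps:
r(K, h) = -567 + 2*K
√(-2832462 + r(-450, 13*(21 - 3))) = √(-2832462 + (-567 + 2*(-450))) = √(-2832462 + (-567 - 900)) = √(-2832462 - 1467) = √(-2833929) = 3*I*√314881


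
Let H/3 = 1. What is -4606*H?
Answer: -13818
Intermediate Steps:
H = 3 (H = 3*1 = 3)
-4606*H = -4606*3 = -13818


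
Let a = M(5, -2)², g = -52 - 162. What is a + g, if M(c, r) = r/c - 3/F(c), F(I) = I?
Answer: -213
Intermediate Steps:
g = -214
M(c, r) = -3/c + r/c (M(c, r) = r/c - 3/c = -3/c + r/c)
a = 1 (a = ((-3 - 2)/5)² = ((⅕)*(-5))² = (-1)² = 1)
a + g = 1 - 214 = -213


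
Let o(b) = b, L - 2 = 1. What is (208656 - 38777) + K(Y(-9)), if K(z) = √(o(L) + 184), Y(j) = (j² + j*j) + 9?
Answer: 169879 + √187 ≈ 1.6989e+5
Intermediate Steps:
L = 3 (L = 2 + 1 = 3)
Y(j) = 9 + 2*j² (Y(j) = (j² + j²) + 9 = 2*j² + 9 = 9 + 2*j²)
K(z) = √187 (K(z) = √(3 + 184) = √187)
(208656 - 38777) + K(Y(-9)) = (208656 - 38777) + √187 = 169879 + √187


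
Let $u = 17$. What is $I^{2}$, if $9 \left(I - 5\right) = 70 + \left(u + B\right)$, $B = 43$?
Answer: $\frac{30625}{81} \approx 378.09$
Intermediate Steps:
$I = \frac{175}{9}$ ($I = 5 + \frac{70 + \left(17 + 43\right)}{9} = 5 + \frac{70 + 60}{9} = 5 + \frac{1}{9} \cdot 130 = 5 + \frac{130}{9} = \frac{175}{9} \approx 19.444$)
$I^{2} = \left(\frac{175}{9}\right)^{2} = \frac{30625}{81}$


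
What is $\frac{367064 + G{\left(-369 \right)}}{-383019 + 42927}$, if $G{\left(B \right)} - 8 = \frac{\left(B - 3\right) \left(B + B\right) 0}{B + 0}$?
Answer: $- \frac{91768}{85023} \approx -1.0793$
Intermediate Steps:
$G{\left(B \right)} = 8$ ($G{\left(B \right)} = 8 + \frac{\left(B - 3\right) \left(B + B\right) 0}{B + 0} = 8 + \frac{\left(-3 + B\right) 2 B 0}{B} = 8 + \frac{2 B \left(-3 + B\right) 0}{B} = 8 + \frac{0}{B} = 8 + 0 = 8$)
$\frac{367064 + G{\left(-369 \right)}}{-383019 + 42927} = \frac{367064 + 8}{-383019 + 42927} = \frac{367072}{-340092} = 367072 \left(- \frac{1}{340092}\right) = - \frac{91768}{85023}$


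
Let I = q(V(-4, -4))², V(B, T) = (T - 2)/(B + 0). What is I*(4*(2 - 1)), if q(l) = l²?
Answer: 81/4 ≈ 20.250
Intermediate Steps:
V(B, T) = (-2 + T)/B
I = 81/16 (I = (((-2 - 4)/(-4))²)² = ((-¼*(-6))²)² = ((3/2)²)² = (9/4)² = 81/16 ≈ 5.0625)
I*(4*(2 - 1)) = 81*(4*(2 - 1))/16 = 81*(4*1)/16 = (81/16)*4 = 81/4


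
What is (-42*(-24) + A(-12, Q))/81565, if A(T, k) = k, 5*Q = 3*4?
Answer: 5052/407825 ≈ 0.012388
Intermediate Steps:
Q = 12/5 (Q = (3*4)/5 = (⅕)*12 = 12/5 ≈ 2.4000)
(-42*(-24) + A(-12, Q))/81565 = (-42*(-24) + 12/5)/81565 = (1008 + 12/5)*(1/81565) = (5052/5)*(1/81565) = 5052/407825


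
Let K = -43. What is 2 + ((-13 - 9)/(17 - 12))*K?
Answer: 956/5 ≈ 191.20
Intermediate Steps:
2 + ((-13 - 9)/(17 - 12))*K = 2 + ((-13 - 9)/(17 - 12))*(-43) = 2 - 22/5*(-43) = 2 + 946/5 = 956/5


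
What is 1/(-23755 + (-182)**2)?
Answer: 1/9369 ≈ 0.00010673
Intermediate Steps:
1/(-23755 + (-182)**2) = 1/(-23755 + 33124) = 1/9369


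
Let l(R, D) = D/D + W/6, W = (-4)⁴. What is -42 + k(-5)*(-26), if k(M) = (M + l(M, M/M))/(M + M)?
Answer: 878/15 ≈ 58.533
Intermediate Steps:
W = 256
l(R, D) = 131/3 (l(R, D) = D/D + 256/6 = 1 + 256*(⅙) = 1 + 128/3 = 131/3)
k(M) = (131/3 + M)/(2*M) (k(M) = (M + 131/3)/(M + M) = (131/3 + M)/((2*M)) = (131/3 + M)*(1/(2*M)) = (131/3 + M)/(2*M))
-42 + k(-5)*(-26) = -42 + ((⅙)*(131 + 3*(-5))/(-5))*(-26) = -42 + ((⅙)*(-⅕)*(131 - 15))*(-26) = -42 + ((⅙)*(-⅕)*116)*(-26) = -42 - 58/15*(-26) = -42 + 1508/15 = 878/15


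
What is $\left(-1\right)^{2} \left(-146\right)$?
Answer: $-146$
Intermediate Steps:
$\left(-1\right)^{2} \left(-146\right) = 1 \left(-146\right) = -146$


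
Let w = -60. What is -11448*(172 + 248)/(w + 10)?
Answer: 480816/5 ≈ 96163.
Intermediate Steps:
-11448*(172 + 248)/(w + 10) = -11448*(172 + 248)/(-60 + 10) = -4808160/(-50) = -4808160*(-1)/50 = -11448*(-42/5) = 480816/5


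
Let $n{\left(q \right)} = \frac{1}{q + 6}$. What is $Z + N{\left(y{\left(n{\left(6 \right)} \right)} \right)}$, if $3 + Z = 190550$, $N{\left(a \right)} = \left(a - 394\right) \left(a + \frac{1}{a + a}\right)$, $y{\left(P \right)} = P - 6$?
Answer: $\frac{1972689815}{10224} \approx 1.9295 \cdot 10^{5}$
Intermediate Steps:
$n{\left(q \right)} = \frac{1}{6 + q}$
$y{\left(P \right)} = -6 + P$ ($y{\left(P \right)} = P - 6 = -6 + P$)
$N{\left(a \right)} = \left(-394 + a\right) \left(a + \frac{1}{2 a}\right)$
$Z = 190547$ ($Z = -3 + 190550 = 190547$)
$Z + N{\left(y{\left(n{\left(6 \right)} \right)} \right)} = 190547 - \left(- \frac{1}{2} - \left(-6 + \frac{1}{6 + 6}\right)^{2} + \frac{197}{-6 + \frac{1}{6 + 6}} + 394 \left(-6 + \frac{1}{6 + 6}\right)\right) = 190547 - \left(- \frac{1}{2} - \left(-6 + \frac{1}{12}\right)^{2} + \frac{197}{-6 + \frac{1}{12}} + 394 \left(-6 + \frac{1}{12}\right)\right) = 190547 + \left(\frac{1}{2} + \left(- \frac{71}{12}\right)^{2} - - \frac{13987}{6} - \frac{197}{- \frac{71}{12}}\right) = 190547 + \left(\frac{1}{2} + \frac{5041}{144} + \frac{13987}{6} - - \frac{2364}{71}\right) = 190547 + \left(\frac{1}{2} + \frac{5041}{144} + \frac{13987}{6} + \frac{2364}{71}\right) = 190547 + \frac{24537287}{10224} = \frac{1972689815}{10224}$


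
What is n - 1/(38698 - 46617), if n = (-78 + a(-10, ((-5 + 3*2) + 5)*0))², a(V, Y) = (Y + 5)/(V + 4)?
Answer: 1771709987/285084 ≈ 6214.7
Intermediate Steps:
a(V, Y) = (5 + Y)/(4 + V)
n = 223729/36 (n = (-78 + (5 + ((-5 + 3*2) + 5)*0)/(4 - 10))² = (-78 + (5 + ((-5 + 6) + 5)*0)/(-6))² = (-78 - (5 + (1 + 5)*0)/6)² = (-78 - (5 + 6*0)/6)² = (-78 - (5 + 0)/6)² = (-78 - ⅙*5)² = (-78 - ⅚)² = (-473/6)² = 223729/36 ≈ 6214.7)
n - 1/(38698 - 46617) = 223729/36 - 1/(38698 - 46617) = 223729/36 - 1/(-7919) = 223729/36 - 1*(-1/7919) = 223729/36 + 1/7919 = 1771709987/285084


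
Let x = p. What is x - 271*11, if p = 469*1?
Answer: -2512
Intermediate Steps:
p = 469
x = 469
x - 271*11 = 469 - 271*11 = 469 - 1*2981 = 469 - 2981 = -2512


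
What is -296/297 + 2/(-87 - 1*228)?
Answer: -10426/10395 ≈ -1.0030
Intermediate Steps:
-296/297 + 2/(-87 - 1*228) = -296*1/297 + 2/(-87 - 228) = -296/297 + 2/(-315) = -296/297 + 2*(-1/315) = -296/297 - 2/315 = -10426/10395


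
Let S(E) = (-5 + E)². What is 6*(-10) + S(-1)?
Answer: -24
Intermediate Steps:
6*(-10) + S(-1) = 6*(-10) + (-5 - 1)² = -60 + (-6)² = -60 + 36 = -24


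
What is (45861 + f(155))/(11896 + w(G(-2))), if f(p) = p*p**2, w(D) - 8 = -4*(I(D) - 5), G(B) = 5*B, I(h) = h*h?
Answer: 942434/2881 ≈ 327.12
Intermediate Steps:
I(h) = h**2
w(D) = 28 - 4*D**2 (w(D) = 8 - 4*(D**2 - 5) = 8 - 4*(-5 + D**2) = 8 + (20 - 4*D**2) = 28 - 4*D**2)
f(p) = p**3
(45861 + f(155))/(11896 + w(G(-2))) = (45861 + 155**3)/(11896 + (28 - 4*(5*(-2))**2)) = (45861 + 3723875)/(11896 + (28 - 4*(-10)**2)) = 3769736/(11896 + (28 - 4*100)) = 3769736/(11896 + (28 - 400)) = 3769736/(11896 - 372) = 3769736/11524 = 3769736*(1/11524) = 942434/2881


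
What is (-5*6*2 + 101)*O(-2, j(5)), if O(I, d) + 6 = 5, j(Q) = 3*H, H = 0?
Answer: -41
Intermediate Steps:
j(Q) = 0 (j(Q) = 3*0 = 0)
O(I, d) = -1 (O(I, d) = -6 + 5 = -1)
(-5*6*2 + 101)*O(-2, j(5)) = (-5*6*2 + 101)*(-1) = (-30*2 + 101)*(-1) = (-60 + 101)*(-1) = 41*(-1) = -41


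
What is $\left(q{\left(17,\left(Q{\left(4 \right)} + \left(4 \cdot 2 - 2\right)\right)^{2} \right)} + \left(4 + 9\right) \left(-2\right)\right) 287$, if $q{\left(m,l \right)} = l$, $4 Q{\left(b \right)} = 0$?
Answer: $2870$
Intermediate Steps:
$Q{\left(b \right)} = 0$ ($Q{\left(b \right)} = \frac{1}{4} \cdot 0 = 0$)
$\left(q{\left(17,\left(Q{\left(4 \right)} + \left(4 \cdot 2 - 2\right)\right)^{2} \right)} + \left(4 + 9\right) \left(-2\right)\right) 287 = \left(\left(0 + \left(4 \cdot 2 - 2\right)\right)^{2} + \left(4 + 9\right) \left(-2\right)\right) 287 = \left(\left(0 + \left(8 - 2\right)\right)^{2} + 13 \left(-2\right)\right) 287 = \left(\left(0 + 6\right)^{2} - 26\right) 287 = \left(6^{2} - 26\right) 287 = \left(36 - 26\right) 287 = 10 \cdot 287 = 2870$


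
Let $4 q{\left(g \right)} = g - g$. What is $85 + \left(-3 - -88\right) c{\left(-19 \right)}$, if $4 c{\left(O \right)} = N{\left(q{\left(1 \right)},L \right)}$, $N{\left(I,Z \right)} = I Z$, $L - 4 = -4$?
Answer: $85$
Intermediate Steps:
$L = 0$ ($L = 4 - 4 = 0$)
$q{\left(g \right)} = 0$ ($q{\left(g \right)} = \frac{g - g}{4} = \frac{1}{4} \cdot 0 = 0$)
$c{\left(O \right)} = 0$ ($c{\left(O \right)} = \frac{0 \cdot 0}{4} = \frac{1}{4} \cdot 0 = 0$)
$85 + \left(-3 - -88\right) c{\left(-19 \right)} = 85 + \left(-3 - -88\right) 0 = 85 + \left(-3 + 88\right) 0 = 85 + 85 \cdot 0 = 85 + 0 = 85$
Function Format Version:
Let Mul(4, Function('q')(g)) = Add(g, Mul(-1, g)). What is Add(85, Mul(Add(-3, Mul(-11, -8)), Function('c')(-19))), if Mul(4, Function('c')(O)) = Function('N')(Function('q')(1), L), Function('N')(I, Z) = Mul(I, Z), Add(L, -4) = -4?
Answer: 85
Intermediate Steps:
L = 0 (L = Add(4, -4) = 0)
Function('q')(g) = 0 (Function('q')(g) = Mul(Rational(1, 4), Add(g, Mul(-1, g))) = Mul(Rational(1, 4), 0) = 0)
Function('c')(O) = 0 (Function('c')(O) = Mul(Rational(1, 4), Mul(0, 0)) = Mul(Rational(1, 4), 0) = 0)
Add(85, Mul(Add(-3, Mul(-11, -8)), Function('c')(-19))) = Add(85, Mul(Add(-3, Mul(-11, -8)), 0)) = Add(85, Mul(Add(-3, 88), 0)) = Add(85, Mul(85, 0)) = Add(85, 0) = 85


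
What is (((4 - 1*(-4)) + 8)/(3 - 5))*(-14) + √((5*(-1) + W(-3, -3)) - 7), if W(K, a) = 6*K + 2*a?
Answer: 112 + 6*I ≈ 112.0 + 6.0*I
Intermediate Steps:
W(K, a) = 2*a + 6*K
(((4 - 1*(-4)) + 8)/(3 - 5))*(-14) + √((5*(-1) + W(-3, -3)) - 7) = (((4 - 1*(-4)) + 8)/(3 - 5))*(-14) + √((5*(-1) + (2*(-3) + 6*(-3))) - 7) = (((4 + 4) + 8)/(-2))*(-14) + √((-5 + (-6 - 18)) - 7) = ((8 + 8)*(-½))*(-14) + √((-5 - 24) - 7) = (16*(-½))*(-14) + √(-29 - 7) = -8*(-14) + √(-36) = 112 + 6*I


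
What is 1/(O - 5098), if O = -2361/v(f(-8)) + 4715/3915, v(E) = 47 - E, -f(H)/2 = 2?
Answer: -13311/68459668 ≈ -0.00019444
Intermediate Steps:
f(H) = -4 (f(H) = -2*2 = -4)
O = -600190/13311 (O = -2361/(47 - 1*(-4)) + 4715/3915 = -2361/(47 + 4) + 4715*(1/3915) = -2361/51 + 943/783 = -2361*1/51 + 943/783 = -787/17 + 943/783 = -600190/13311 ≈ -45.090)
1/(O - 5098) = 1/(-600190/13311 - 5098) = 1/(-68459668/13311) = -13311/68459668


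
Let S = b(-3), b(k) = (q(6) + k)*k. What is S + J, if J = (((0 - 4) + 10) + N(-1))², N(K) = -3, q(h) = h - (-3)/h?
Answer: -3/2 ≈ -1.5000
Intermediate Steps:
q(h) = h + 3/h
b(k) = k*(13/2 + k) (b(k) = ((6 + 3/6) + k)*k = ((6 + 3*(⅙)) + k)*k = ((6 + ½) + k)*k = (13/2 + k)*k = k*(13/2 + k))
S = -21/2 (S = (½)*(-3)*(13 + 2*(-3)) = (½)*(-3)*(13 - 6) = (½)*(-3)*7 = -21/2 ≈ -10.500)
J = 9 (J = (((0 - 4) + 10) - 3)² = ((-4 + 10) - 3)² = (6 - 3)² = 3² = 9)
S + J = -21/2 + 9 = -3/2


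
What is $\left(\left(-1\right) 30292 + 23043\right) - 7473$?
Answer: $-14722$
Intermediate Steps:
$\left(\left(-1\right) 30292 + 23043\right) - 7473 = \left(-30292 + 23043\right) - 7473 = -7249 - 7473 = -14722$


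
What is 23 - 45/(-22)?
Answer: 551/22 ≈ 25.045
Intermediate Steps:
23 - 45/(-22) = 23 - 1/22*(-45) = 23 + 45/22 = 551/22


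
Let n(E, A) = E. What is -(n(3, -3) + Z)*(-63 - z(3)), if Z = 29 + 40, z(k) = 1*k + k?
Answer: 4968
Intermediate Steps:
z(k) = 2*k (z(k) = k + k = 2*k)
Z = 69
-(n(3, -3) + Z)*(-63 - z(3)) = -(3 + 69)*(-63 - 2*3) = -72*(-63 - 1*6) = -72*(-63 - 6) = -72*(-69) = -1*(-4968) = 4968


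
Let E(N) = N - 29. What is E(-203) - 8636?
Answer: -8868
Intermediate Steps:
E(N) = -29 + N
E(-203) - 8636 = (-29 - 203) - 8636 = -232 - 8636 = -8868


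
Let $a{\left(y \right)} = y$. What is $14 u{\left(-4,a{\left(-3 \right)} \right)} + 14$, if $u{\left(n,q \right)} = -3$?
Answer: $-28$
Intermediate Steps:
$14 u{\left(-4,a{\left(-3 \right)} \right)} + 14 = 14 \left(-3\right) + 14 = -42 + 14 = -28$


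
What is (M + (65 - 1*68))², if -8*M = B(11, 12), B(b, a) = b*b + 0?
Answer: 21025/64 ≈ 328.52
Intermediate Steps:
B(b, a) = b² (B(b, a) = b² + 0 = b²)
M = -121/8 (M = -⅛*11² = -⅛*121 = -121/8 ≈ -15.125)
(M + (65 - 1*68))² = (-121/8 + (65 - 1*68))² = (-121/8 + (65 - 68))² = (-121/8 - 3)² = (-145/8)² = 21025/64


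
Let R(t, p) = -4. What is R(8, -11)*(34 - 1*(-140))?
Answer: -696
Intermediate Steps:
R(8, -11)*(34 - 1*(-140)) = -4*(34 - 1*(-140)) = -4*(34 + 140) = -4*174 = -696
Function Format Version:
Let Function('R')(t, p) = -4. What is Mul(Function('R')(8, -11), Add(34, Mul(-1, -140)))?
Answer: -696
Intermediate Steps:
Mul(Function('R')(8, -11), Add(34, Mul(-1, -140))) = Mul(-4, Add(34, Mul(-1, -140))) = Mul(-4, Add(34, 140)) = Mul(-4, 174) = -696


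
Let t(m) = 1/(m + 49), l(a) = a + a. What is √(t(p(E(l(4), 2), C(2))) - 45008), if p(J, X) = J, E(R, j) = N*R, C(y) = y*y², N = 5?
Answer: 3*I*√39612031/89 ≈ 212.15*I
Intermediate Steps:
l(a) = 2*a
C(y) = y³
E(R, j) = 5*R
t(m) = 1/(49 + m)
√(t(p(E(l(4), 2), C(2))) - 45008) = √(1/(49 + 5*(2*4)) - 45008) = √(1/(49 + 5*8) - 45008) = √(1/(49 + 40) - 45008) = √(1/89 - 45008) = √(-4005711/89) = 3*I*√39612031/89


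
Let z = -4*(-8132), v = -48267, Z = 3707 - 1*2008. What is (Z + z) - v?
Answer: 82494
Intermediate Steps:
Z = 1699 (Z = 3707 - 2008 = 1699)
z = 32528
(Z + z) - v = (1699 + 32528) - 1*(-48267) = 34227 + 48267 = 82494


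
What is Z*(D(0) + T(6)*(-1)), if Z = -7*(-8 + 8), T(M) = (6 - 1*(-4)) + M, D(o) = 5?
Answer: 0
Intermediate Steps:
T(M) = 10 + M (T(M) = (6 + 4) + M = 10 + M)
Z = 0 (Z = -7*0 = 0)
Z*(D(0) + T(6)*(-1)) = 0*(5 + (10 + 6)*(-1)) = 0*(5 + 16*(-1)) = 0*(5 - 16) = 0*(-11) = 0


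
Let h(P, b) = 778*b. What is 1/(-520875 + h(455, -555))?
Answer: -1/952665 ≈ -1.0497e-6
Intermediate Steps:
1/(-520875 + h(455, -555)) = 1/(-520875 + 778*(-555)) = 1/(-520875 - 431790) = 1/(-952665) = -1/952665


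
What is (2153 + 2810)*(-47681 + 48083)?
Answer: 1995126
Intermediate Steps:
(2153 + 2810)*(-47681 + 48083) = 4963*402 = 1995126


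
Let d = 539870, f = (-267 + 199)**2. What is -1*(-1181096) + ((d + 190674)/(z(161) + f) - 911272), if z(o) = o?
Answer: 1291838384/4785 ≈ 2.6998e+5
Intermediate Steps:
f = 4624 (f = (-68)**2 = 4624)
-1*(-1181096) + ((d + 190674)/(z(161) + f) - 911272) = -1*(-1181096) + ((539870 + 190674)/(161 + 4624) - 911272) = 1181096 + (730544/4785 - 911272) = 1181096 - 4359705976/4785 = 1291838384/4785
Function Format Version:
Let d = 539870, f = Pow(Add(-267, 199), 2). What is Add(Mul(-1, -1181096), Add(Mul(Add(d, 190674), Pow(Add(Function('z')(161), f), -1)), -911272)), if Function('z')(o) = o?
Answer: Rational(1291838384, 4785) ≈ 2.6998e+5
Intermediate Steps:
f = 4624 (f = Pow(-68, 2) = 4624)
Add(Mul(-1, -1181096), Add(Mul(Add(d, 190674), Pow(Add(Function('z')(161), f), -1)), -911272)) = Add(Mul(-1, -1181096), Add(Mul(Add(539870, 190674), Pow(Add(161, 4624), -1)), -911272)) = Add(1181096, Add(Mul(730544, Pow(4785, -1)), -911272)) = Add(1181096, Add(Mul(730544, Rational(1, 4785)), -911272)) = Add(1181096, Add(Rational(730544, 4785), -911272)) = Add(1181096, Rational(-4359705976, 4785)) = Rational(1291838384, 4785)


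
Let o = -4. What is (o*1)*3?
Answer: -12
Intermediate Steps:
(o*1)*3 = -4*1*3 = -4*3 = -12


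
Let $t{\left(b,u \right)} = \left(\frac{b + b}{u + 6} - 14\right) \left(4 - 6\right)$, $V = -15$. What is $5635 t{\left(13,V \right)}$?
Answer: $\frac{1713040}{9} \approx 1.9034 \cdot 10^{5}$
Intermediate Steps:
$t{\left(b,u \right)} = 28 - \frac{4 b}{6 + u}$ ($t{\left(b,u \right)} = \left(\frac{2 b}{6 + u} - 14\right) \left(-2\right) = \left(-14 + \frac{2 b}{6 + u}\right) \left(-2\right) = 28 - \frac{4 b}{6 + u}$)
$5635 t{\left(13,V \right)} = 5635 \frac{4 \left(42 - 13 + 7 \left(-15\right)\right)}{6 - 15} = 5635 \frac{4 \left(42 - 13 - 105\right)}{-9} = 5635 \cdot 4 \left(- \frac{1}{9}\right) \left(-76\right) = 5635 \cdot \frac{304}{9} = \frac{1713040}{9}$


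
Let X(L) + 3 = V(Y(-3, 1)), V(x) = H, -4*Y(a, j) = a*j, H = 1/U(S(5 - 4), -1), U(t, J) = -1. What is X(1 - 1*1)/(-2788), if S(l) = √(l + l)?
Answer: 1/697 ≈ 0.0014347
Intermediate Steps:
S(l) = √2*√l (S(l) = √(2*l) = √2*√l)
H = -1 (H = 1/(-1) = 1*(-1) = -1)
Y(a, j) = -a*j/4
V(x) = -1
X(L) = -4 (X(L) = -3 - 1 = -4)
X(1 - 1*1)/(-2788) = -4/(-2788) = -4*(-1/2788) = 1/697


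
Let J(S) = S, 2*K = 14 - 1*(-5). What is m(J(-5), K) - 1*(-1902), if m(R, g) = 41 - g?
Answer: 3867/2 ≈ 1933.5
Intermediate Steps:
K = 19/2 (K = (14 - 1*(-5))/2 = (14 + 5)/2 = (1/2)*19 = 19/2 ≈ 9.5000)
m(J(-5), K) - 1*(-1902) = (41 - 1*19/2) - 1*(-1902) = (41 - 19/2) + 1902 = 63/2 + 1902 = 3867/2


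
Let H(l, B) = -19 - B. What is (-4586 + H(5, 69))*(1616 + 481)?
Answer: -9801378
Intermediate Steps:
(-4586 + H(5, 69))*(1616 + 481) = (-4586 + (-19 - 1*69))*(1616 + 481) = (-4586 + (-19 - 69))*2097 = (-4586 - 88)*2097 = -4674*2097 = -9801378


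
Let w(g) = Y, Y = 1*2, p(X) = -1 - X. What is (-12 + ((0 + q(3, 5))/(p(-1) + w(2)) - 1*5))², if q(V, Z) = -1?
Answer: 1225/4 ≈ 306.25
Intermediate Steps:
Y = 2
w(g) = 2
(-12 + ((0 + q(3, 5))/(p(-1) + w(2)) - 1*5))² = (-12 + ((0 - 1)/((-1 - 1*(-1)) + 2) - 1*5))² = (-12 + (-1/((-1 + 1) + 2) - 5))² = (-12 + (-1/(0 + 2) - 5))² = (-12 + (-1/2 - 5))² = (-12 + (-1*½ - 5))² = (-12 + (-½ - 5))² = (-12 - 11/2)² = (-35/2)² = 1225/4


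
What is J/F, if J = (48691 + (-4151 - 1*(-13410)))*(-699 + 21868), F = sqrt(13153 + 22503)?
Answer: 613371775*sqrt(8914)/8914 ≈ 6.4966e+6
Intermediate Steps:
F = 2*sqrt(8914) (F = sqrt(35656) = 2*sqrt(8914) ≈ 188.83)
J = 1226743550 (J = (48691 + (-4151 + 13410))*21169 = (48691 + 9259)*21169 = 57950*21169 = 1226743550)
J/F = 1226743550/((2*sqrt(8914))) = 1226743550*(sqrt(8914)/17828) = 613371775*sqrt(8914)/8914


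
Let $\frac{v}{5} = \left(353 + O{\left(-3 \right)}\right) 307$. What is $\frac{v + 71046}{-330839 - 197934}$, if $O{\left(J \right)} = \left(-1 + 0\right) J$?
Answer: $- \frac{617506}{528773} \approx -1.1678$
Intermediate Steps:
$O{\left(J \right)} = - J$
$v = 546460$ ($v = 5 \left(353 - -3\right) 307 = 5 \left(353 + 3\right) 307 = 5 \cdot 356 \cdot 307 = 5 \cdot 109292 = 546460$)
$\frac{v + 71046}{-330839 - 197934} = \frac{546460 + 71046}{-330839 - 197934} = \frac{617506}{-528773} = 617506 \left(- \frac{1}{528773}\right) = - \frac{617506}{528773}$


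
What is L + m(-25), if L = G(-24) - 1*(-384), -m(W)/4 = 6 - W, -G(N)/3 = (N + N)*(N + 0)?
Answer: -3196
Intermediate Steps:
G(N) = -6*N**2 (G(N) = -3*(N + N)*(N + 0) = -3*2*N*N = -6*N**2)
m(W) = -24 + 4*W (m(W) = -4*(6 - W) = -24 + 4*W)
L = -3072 (L = -6*(-24)**2 - 1*(-384) = -6*576 + 384 = -3456 + 384 = -3072)
L + m(-25) = -3072 + (-24 + 4*(-25)) = -3072 + (-24 - 100) = -3072 - 124 = -3196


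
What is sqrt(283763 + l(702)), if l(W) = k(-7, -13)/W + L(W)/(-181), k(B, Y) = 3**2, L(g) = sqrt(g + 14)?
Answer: sqrt(56559054623370 - 2202408*sqrt(179))/14118 ≈ 532.69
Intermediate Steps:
L(g) = sqrt(14 + g)
k(B, Y) = 9
l(W) = 9/W - sqrt(14 + W)/181 (l(W) = 9/W + sqrt(14 + W)/(-181) = 9/W + sqrt(14 + W)*(-1/181) = 9/W - sqrt(14 + W)/181)
sqrt(283763 + l(702)) = sqrt(283763 + (9/702 - sqrt(14 + 702)/181)) = sqrt(283763 + (9*(1/702) - 2*sqrt(179)/181)) = sqrt(283763 + (1/78 - 2*sqrt(179)/181)) = sqrt(22133515/78 - 2*sqrt(179)/181)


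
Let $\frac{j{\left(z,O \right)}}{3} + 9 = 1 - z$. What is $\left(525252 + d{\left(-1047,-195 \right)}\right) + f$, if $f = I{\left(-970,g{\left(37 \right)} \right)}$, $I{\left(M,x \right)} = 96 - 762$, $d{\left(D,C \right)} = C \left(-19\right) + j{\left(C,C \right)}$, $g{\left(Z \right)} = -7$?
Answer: $528852$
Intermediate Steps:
$j{\left(z,O \right)} = -24 - 3 z$ ($j{\left(z,O \right)} = -27 + 3 \left(1 - z\right) = -27 - \left(-3 + 3 z\right) = -24 - 3 z$)
$d{\left(D,C \right)} = -24 - 22 C$ ($d{\left(D,C \right)} = C \left(-19\right) - \left(24 + 3 C\right) = - 19 C - \left(24 + 3 C\right) = -24 - 22 C$)
$I{\left(M,x \right)} = -666$
$f = -666$
$\left(525252 + d{\left(-1047,-195 \right)}\right) + f = \left(525252 - -4266\right) - 666 = \left(525252 + \left(-24 + 4290\right)\right) - 666 = \left(525252 + 4266\right) - 666 = 529518 - 666 = 528852$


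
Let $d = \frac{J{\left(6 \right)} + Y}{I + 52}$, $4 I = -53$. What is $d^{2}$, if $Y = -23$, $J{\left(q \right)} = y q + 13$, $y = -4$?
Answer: $\frac{18496}{24025} \approx 0.76987$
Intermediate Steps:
$J{\left(q \right)} = 13 - 4 q$ ($J{\left(q \right)} = - 4 q + 13 = 13 - 4 q$)
$I = - \frac{53}{4}$ ($I = \frac{1}{4} \left(-53\right) = - \frac{53}{4} \approx -13.25$)
$d = - \frac{136}{155}$ ($d = \frac{\left(13 - 24\right) - 23}{- \frac{53}{4} + 52} = \frac{\left(13 - 24\right) - 23}{\frac{155}{4}} = \left(-11 - 23\right) \frac{4}{155} = \left(-34\right) \frac{4}{155} = - \frac{136}{155} \approx -0.87742$)
$d^{2} = \left(- \frac{136}{155}\right)^{2} = \frac{18496}{24025}$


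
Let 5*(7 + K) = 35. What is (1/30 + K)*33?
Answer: 11/10 ≈ 1.1000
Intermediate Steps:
K = 0 (K = -7 + (1/5)*35 = -7 + 7 = 0)
(1/30 + K)*33 = (1/30 + 0)*33 = (1/30)*33 = 11/10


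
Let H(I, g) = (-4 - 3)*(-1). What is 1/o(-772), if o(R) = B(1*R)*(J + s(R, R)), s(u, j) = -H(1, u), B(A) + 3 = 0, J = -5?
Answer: 1/36 ≈ 0.027778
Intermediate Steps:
H(I, g) = 7 (H(I, g) = -7*(-1) = 7)
B(A) = -3 (B(A) = -3 + 0 = -3)
s(u, j) = -7 (s(u, j) = -1*7 = -7)
o(R) = 36 (o(R) = -3*(-5 - 7) = -3*(-12) = 36)
1/o(-772) = 1/36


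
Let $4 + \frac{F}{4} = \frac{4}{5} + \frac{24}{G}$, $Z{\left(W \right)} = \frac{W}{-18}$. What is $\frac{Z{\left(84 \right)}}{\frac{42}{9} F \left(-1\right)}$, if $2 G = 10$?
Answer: $\frac{5}{32} \approx 0.15625$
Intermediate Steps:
$G = 5$ ($G = \frac{1}{2} \cdot 10 = 5$)
$Z{\left(W \right)} = - \frac{W}{18}$ ($Z{\left(W \right)} = W \left(- \frac{1}{18}\right) = - \frac{W}{18}$)
$F = \frac{32}{5}$ ($F = -16 + 4 \left(\frac{4}{5} + \frac{24}{5}\right) = -16 + 4 \cdot \frac{28}{5} = -16 + \frac{112}{5} = \frac{32}{5} \approx 6.4$)
$\frac{Z{\left(84 \right)}}{\frac{42}{9} F \left(-1\right)} = \frac{\left(- \frac{1}{18}\right) 84}{\frac{42}{9} \cdot \frac{32}{5} \left(-1\right)} = - \frac{14}{3 \cdot 42 \cdot \frac{1}{9} \cdot \frac{32}{5} \left(-1\right)} = - \frac{14}{3 \cdot \frac{14}{3} \cdot \frac{32}{5} \left(-1\right)} = - \frac{14}{3 \cdot \frac{448}{15} \left(-1\right)} = - \frac{14}{3 \left(- \frac{448}{15}\right)} = \left(- \frac{14}{3}\right) \left(- \frac{15}{448}\right) = \frac{5}{32}$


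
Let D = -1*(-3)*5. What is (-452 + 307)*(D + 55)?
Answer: -10150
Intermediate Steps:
D = 15 (D = 3*5 = 15)
(-452 + 307)*(D + 55) = (-452 + 307)*(15 + 55) = -145*70 = -10150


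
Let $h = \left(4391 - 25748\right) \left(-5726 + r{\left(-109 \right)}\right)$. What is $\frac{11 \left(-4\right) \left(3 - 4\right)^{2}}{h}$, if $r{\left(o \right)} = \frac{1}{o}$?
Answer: $- \frac{4796}{13329651195} \approx -3.598 \cdot 10^{-7}$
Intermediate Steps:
$h = \frac{13329651195}{109}$ ($h = \left(4391 - 25748\right) \left(-5726 + \frac{1}{-109}\right) = - 21357 \left(-5726 - \frac{1}{109}\right) = \left(-21357\right) \left(- \frac{624135}{109}\right) = \frac{13329651195}{109} \approx 1.2229 \cdot 10^{8}$)
$\frac{11 \left(-4\right) \left(3 - 4\right)^{2}}{h} = \frac{11 \left(-4\right) \left(3 - 4\right)^{2}}{\frac{13329651195}{109}} = - 44 \left(-1\right)^{2} \cdot \frac{109}{13329651195} = \left(-44\right) 1 \cdot \frac{109}{13329651195} = \left(-44\right) \frac{109}{13329651195} = - \frac{4796}{13329651195}$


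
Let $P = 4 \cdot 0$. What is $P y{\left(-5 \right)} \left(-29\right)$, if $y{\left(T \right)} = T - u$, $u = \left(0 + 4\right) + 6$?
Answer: $0$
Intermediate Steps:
$u = 10$ ($u = 4 + 6 = 10$)
$y{\left(T \right)} = -10 + T$ ($y{\left(T \right)} = T - 10 = -10 + T$)
$P = 0$
$P y{\left(-5 \right)} \left(-29\right) = 0 \left(-10 - 5\right) \left(-29\right) = 0 \left(-15\right) \left(-29\right) = 0 \left(-29\right) = 0$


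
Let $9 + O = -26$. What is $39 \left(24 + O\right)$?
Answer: $-429$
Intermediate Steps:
$O = -35$ ($O = -9 - 26 = -35$)
$39 \left(24 + O\right) = 39 \left(24 - 35\right) = 39 \left(-11\right) = -429$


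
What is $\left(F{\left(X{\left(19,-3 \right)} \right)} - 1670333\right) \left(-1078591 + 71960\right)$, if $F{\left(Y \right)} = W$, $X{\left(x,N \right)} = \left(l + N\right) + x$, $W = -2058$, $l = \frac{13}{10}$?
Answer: $1683480624721$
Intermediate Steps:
$l = \frac{13}{10}$ ($l = 13 \cdot \frac{1}{10} = \frac{13}{10} \approx 1.3$)
$X{\left(x,N \right)} = \frac{13}{10} + N + x$ ($X{\left(x,N \right)} = \left(\frac{13}{10} + N\right) + x = \frac{13}{10} + N + x$)
$F{\left(Y \right)} = -2058$
$\left(F{\left(X{\left(19,-3 \right)} \right)} - 1670333\right) \left(-1078591 + 71960\right) = \left(-2058 - 1670333\right) \left(-1078591 + 71960\right) = \left(-1672391\right) \left(-1006631\right) = 1683480624721$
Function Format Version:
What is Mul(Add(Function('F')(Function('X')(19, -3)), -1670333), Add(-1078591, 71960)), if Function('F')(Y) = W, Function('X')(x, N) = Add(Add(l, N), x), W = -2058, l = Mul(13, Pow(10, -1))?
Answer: 1683480624721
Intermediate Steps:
l = Rational(13, 10) (l = Mul(13, Rational(1, 10)) = Rational(13, 10) ≈ 1.3000)
Function('X')(x, N) = Add(Rational(13, 10), N, x) (Function('X')(x, N) = Add(Add(Rational(13, 10), N), x) = Add(Rational(13, 10), N, x))
Function('F')(Y) = -2058
Mul(Add(Function('F')(Function('X')(19, -3)), -1670333), Add(-1078591, 71960)) = Mul(Add(-2058, -1670333), Add(-1078591, 71960)) = Mul(-1672391, -1006631) = 1683480624721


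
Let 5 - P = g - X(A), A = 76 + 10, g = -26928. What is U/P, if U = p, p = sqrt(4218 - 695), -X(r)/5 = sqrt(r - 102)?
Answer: sqrt(3523)*(26933 + 20*I)/725386889 ≈ 0.0022038 + 1.6365e-6*I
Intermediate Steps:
A = 86
X(r) = -5*sqrt(-102 + r) (X(r) = -5*sqrt(r - 102) = -5*sqrt(-102 + r))
P = 26933 - 20*I (P = 5 - (-26928 - (-5)*sqrt(-102 + 86)) = 5 - (-26928 - (-5)*sqrt(-16)) = 5 - (-26928 - (-5)*4*I) = 5 - (-26928 - (-20)*I) = 5 - (-26928 + 20*I) = 5 + (26928 - 20*I) = 26933 - 20*I ≈ 26933.0 - 20.0*I)
p = sqrt(3523) ≈ 59.355
U = sqrt(3523) ≈ 59.355
U/P = sqrt(3523)/(26933 - 20*I) = sqrt(3523)*((26933 + 20*I)/725386889) = sqrt(3523)*(26933 + 20*I)/725386889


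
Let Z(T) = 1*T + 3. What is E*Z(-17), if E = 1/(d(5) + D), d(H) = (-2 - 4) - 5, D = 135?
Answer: -7/62 ≈ -0.11290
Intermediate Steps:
d(H) = -11 (d(H) = -6 - 5 = -11)
Z(T) = 3 + T (Z(T) = T + 3 = 3 + T)
E = 1/124 (E = 1/(-11 + 135) = 1/124 ≈ 0.0080645)
E*Z(-17) = (3 - 17)/124 = (1/124)*(-14) = -7/62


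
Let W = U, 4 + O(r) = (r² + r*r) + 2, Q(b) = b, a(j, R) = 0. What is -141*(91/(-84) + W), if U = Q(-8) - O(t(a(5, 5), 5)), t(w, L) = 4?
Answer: 22043/4 ≈ 5510.8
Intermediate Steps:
O(r) = -2 + 2*r² (O(r) = -4 + ((r² + r*r) + 2) = -4 + ((r² + r²) + 2) = -4 + (2*r² + 2) = -4 + (2 + 2*r²) = -2 + 2*r²)
U = -38 (U = -8 - (-2 + 2*4²) = -8 - (-2 + 2*16) = -8 - (-2 + 32) = -8 - 1*30 = -8 - 30 = -38)
W = -38
-141*(91/(-84) + W) = -141*(91/(-84) - 38) = -141*(91*(-1/84) - 38) = -141*(-13/12 - 38) = -141*(-469/12) = 22043/4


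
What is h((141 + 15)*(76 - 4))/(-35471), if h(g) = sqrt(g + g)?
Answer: -24*sqrt(39)/35471 ≈ -0.0042254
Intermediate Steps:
h(g) = sqrt(2)*sqrt(g) (h(g) = sqrt(2*g) = sqrt(2)*sqrt(g))
h((141 + 15)*(76 - 4))/(-35471) = (sqrt(2)*sqrt((141 + 15)*(76 - 4)))/(-35471) = (sqrt(2)*sqrt(156*72))*(-1/35471) = (sqrt(2)*sqrt(11232))*(-1/35471) = (sqrt(2)*(12*sqrt(78)))*(-1/35471) = (24*sqrt(39))*(-1/35471) = -24*sqrt(39)/35471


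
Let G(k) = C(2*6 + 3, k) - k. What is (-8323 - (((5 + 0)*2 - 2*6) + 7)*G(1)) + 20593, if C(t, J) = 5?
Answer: 12250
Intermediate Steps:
G(k) = 5 - k
(-8323 - (((5 + 0)*2 - 2*6) + 7)*G(1)) + 20593 = (-8323 - (((5 + 0)*2 - 2*6) + 7)*(5 - 1*1)) + 20593 = (-8323 - ((5*2 - 12) + 7)*(5 - 1)) + 20593 = (-8323 - ((10 - 12) + 7)*4) + 20593 = (-8323 - (-2 + 7)*4) + 20593 = (-8323 - 5*4) + 20593 = (-8323 - 1*20) + 20593 = (-8323 - 20) + 20593 = -8343 + 20593 = 12250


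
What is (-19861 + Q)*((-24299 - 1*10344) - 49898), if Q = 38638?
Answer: -1587426357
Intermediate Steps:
(-19861 + Q)*((-24299 - 1*10344) - 49898) = (-19861 + 38638)*((-24299 - 1*10344) - 49898) = 18777*((-24299 - 10344) - 49898) = 18777*(-34643 - 49898) = 18777*(-84541) = -1587426357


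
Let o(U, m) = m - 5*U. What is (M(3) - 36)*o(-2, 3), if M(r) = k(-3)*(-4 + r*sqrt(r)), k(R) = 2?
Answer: -572 + 78*sqrt(3) ≈ -436.90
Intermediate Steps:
M(r) = -8 + 2*r**(3/2) (M(r) = 2*(-4 + r*sqrt(r)) = 2*(-4 + r**(3/2)) = -8 + 2*r**(3/2))
(M(3) - 36)*o(-2, 3) = ((-8 + 2*3**(3/2)) - 36)*(3 - 5*(-2)) = ((-8 + 2*(3*sqrt(3))) - 36)*(3 + 10) = ((-8 + 6*sqrt(3)) - 36)*13 = (-44 + 6*sqrt(3))*13 = -572 + 78*sqrt(3)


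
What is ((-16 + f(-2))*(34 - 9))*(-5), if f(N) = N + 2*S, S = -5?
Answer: 3500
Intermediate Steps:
f(N) = -10 + N (f(N) = N + 2*(-5) = N - 10 = -10 + N)
((-16 + f(-2))*(34 - 9))*(-5) = ((-16 + (-10 - 2))*(34 - 9))*(-5) = ((-16 - 12)*25)*(-5) = -28*25*(-5) = -700*(-5) = 3500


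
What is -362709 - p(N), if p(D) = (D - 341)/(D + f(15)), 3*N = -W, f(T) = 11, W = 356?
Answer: -117156386/323 ≈ -3.6271e+5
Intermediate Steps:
N = -356/3 (N = (-1*356)/3 = (⅓)*(-356) = -356/3 ≈ -118.67)
p(D) = (-341 + D)/(11 + D) (p(D) = (D - 341)/(D + 11) = (-341 + D)/(11 + D))
-362709 - p(N) = -362709 - (-341 - 356/3)/(11 - 356/3) = -362709 - (-1379)/((-323/3)*3) = -362709 - (-3)*(-1379)/(323*3) = -362709 - 1*1379/323 = -362709 - 1379/323 = -117156386/323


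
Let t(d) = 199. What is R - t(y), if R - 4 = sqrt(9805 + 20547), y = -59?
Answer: -195 + 4*sqrt(1897) ≈ -20.782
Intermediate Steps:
R = 4 + 4*sqrt(1897) (R = 4 + sqrt(9805 + 20547) = 4 + sqrt(30352) = 4 + 4*sqrt(1897) ≈ 178.22)
R - t(y) = (4 + 4*sqrt(1897)) - 1*199 = (4 + 4*sqrt(1897)) - 199 = -195 + 4*sqrt(1897)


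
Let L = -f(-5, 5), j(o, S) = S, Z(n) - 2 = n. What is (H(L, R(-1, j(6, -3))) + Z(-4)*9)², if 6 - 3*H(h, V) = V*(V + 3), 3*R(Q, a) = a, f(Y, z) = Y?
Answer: 2116/9 ≈ 235.11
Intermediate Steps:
Z(n) = 2 + n
R(Q, a) = a/3
L = 5 (L = -1*(-5) = 5)
H(h, V) = 2 - V*(3 + V)/3 (H(h, V) = 2 - V*(V + 3)/3 = 2 - V*(3 + V)/3)
(H(L, R(-1, j(6, -3))) + Z(-4)*9)² = ((2 - (-3)/3 - 1²/3) + (2 - 4)*9)² = ((2 - 1*(-1) - ⅓*(-1)²) - 2*9)² = ((2 + 1 - ⅓*1) - 18)² = ((2 + 1 - ⅓) - 18)² = (8/3 - 18)² = (-46/3)² = 2116/9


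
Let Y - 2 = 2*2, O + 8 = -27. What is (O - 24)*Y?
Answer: -354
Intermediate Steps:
O = -35 (O = -8 - 27 = -35)
Y = 6 (Y = 2 + 2*2 = 2 + 4 = 6)
(O - 24)*Y = (-35 - 24)*6 = -59*6 = -354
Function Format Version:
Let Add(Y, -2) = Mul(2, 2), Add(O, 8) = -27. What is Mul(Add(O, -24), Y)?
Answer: -354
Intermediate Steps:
O = -35 (O = Add(-8, -27) = -35)
Y = 6 (Y = Add(2, Mul(2, 2)) = Add(2, 4) = 6)
Mul(Add(O, -24), Y) = Mul(Add(-35, -24), 6) = Mul(-59, 6) = -354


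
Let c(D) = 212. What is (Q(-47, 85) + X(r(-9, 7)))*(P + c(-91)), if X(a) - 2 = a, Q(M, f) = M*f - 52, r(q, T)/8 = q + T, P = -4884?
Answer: 18972992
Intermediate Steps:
r(q, T) = 8*T + 8*q (r(q, T) = 8*(q + T) = 8*(T + q) = 8*T + 8*q)
Q(M, f) = -52 + M*f
X(a) = 2 + a
(Q(-47, 85) + X(r(-9, 7)))*(P + c(-91)) = ((-52 - 47*85) + (2 + (8*7 + 8*(-9))))*(-4884 + 212) = ((-52 - 3995) + (2 + (56 - 72)))*(-4672) = (-4047 + (2 - 16))*(-4672) = (-4047 - 14)*(-4672) = -4061*(-4672) = 18972992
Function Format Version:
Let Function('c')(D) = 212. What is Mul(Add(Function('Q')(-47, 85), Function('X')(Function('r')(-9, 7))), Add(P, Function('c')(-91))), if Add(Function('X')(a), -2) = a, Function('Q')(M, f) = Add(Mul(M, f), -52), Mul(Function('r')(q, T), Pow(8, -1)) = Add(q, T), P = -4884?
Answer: 18972992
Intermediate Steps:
Function('r')(q, T) = Add(Mul(8, T), Mul(8, q)) (Function('r')(q, T) = Mul(8, Add(q, T)) = Mul(8, Add(T, q)) = Add(Mul(8, T), Mul(8, q)))
Function('Q')(M, f) = Add(-52, Mul(M, f))
Function('X')(a) = Add(2, a)
Mul(Add(Function('Q')(-47, 85), Function('X')(Function('r')(-9, 7))), Add(P, Function('c')(-91))) = Mul(Add(Add(-52, Mul(-47, 85)), Add(2, Add(Mul(8, 7), Mul(8, -9)))), Add(-4884, 212)) = Mul(Add(Add(-52, -3995), Add(2, Add(56, -72))), -4672) = Mul(Add(-4047, Add(2, -16)), -4672) = Mul(Add(-4047, -14), -4672) = Mul(-4061, -4672) = 18972992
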